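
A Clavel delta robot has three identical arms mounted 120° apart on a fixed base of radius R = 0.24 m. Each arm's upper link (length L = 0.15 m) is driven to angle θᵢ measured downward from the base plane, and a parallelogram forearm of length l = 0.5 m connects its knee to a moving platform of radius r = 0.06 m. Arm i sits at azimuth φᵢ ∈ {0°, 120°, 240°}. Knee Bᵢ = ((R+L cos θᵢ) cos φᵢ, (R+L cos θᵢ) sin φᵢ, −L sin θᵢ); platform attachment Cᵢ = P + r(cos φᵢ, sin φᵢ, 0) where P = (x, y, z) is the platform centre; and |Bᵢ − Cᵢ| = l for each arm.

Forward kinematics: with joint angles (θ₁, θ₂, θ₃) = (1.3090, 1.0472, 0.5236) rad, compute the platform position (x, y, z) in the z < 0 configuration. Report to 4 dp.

φ1=0.0°: virtual centre (0.2188, 0.0000, -0.1449), radius l
φ2=120.0°: virtual centre (-0.1275, 0.2208, -0.1299), radius l
centre 3 = (0.3099·cos240.0°, 0.3099·sin240.0°, -0.0750) = (-0.1550, -0.2684, -0.0750)
eliminate P² terms by subtracting sphere 1 from 2 and 3
[-0.6926 0.4417 0.0300]·P = 0.0130;  [-0.7475 -0.5368 0.1398]·P = 0.0328
Cramer: x(z) = -0.0306+0.1109z;  y(z) = -0.0185+0.1060z
into |P−centre ₁|² = l²: 1.0235z² + 0.2306z + -0.1665 = 0;  Δ = 0.7347;  z = -0.5313 or 0.3061 → z<0 root = -0.5313
x = -0.0895, y = -0.0748

(-0.0895, -0.0748, -0.5313)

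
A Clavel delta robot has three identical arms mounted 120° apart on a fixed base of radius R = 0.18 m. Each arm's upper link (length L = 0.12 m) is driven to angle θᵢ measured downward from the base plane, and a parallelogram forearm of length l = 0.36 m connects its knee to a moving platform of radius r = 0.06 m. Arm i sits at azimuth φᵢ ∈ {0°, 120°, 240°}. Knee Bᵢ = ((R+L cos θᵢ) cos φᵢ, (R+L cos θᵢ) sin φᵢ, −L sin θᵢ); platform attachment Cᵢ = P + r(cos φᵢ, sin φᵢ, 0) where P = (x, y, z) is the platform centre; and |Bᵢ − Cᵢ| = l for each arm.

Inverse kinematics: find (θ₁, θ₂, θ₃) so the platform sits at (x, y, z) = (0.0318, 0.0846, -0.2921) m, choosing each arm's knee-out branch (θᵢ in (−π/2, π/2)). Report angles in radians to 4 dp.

θ₁ = 0.0878, θ₂ = -0.0871, θ₃ = 0.7856

arm 1 (φ=0.0°): x'=0.0318, y'=0.0846
  A=0.0882, B=-0.2921, C=(l²−L²−A²−y'²−z²)/(2L)=0.0623
  γ=atan2(-0.2921,0.0882)=-1.2776;  ψ=arccos(0.2040)=1.3653;  θ1=γ+ψ≈0.0878
φ2=120.0° → target in arm frame (0.0574, -0.0698)
  A cos θ + B sin θ = C:  0.0626·cos θ + -0.2921·sin θ = 0.0878
  √(A²+B²)=0.2987;  θ2 = -1.3596+1.2724 ≈ -0.0871
rotate P by −φ3: (-0.0892, -0.0148, -0.2921)
  e−x'=0.2092;  (l²−L²−(e−x')²−y'²−z²)/2L = -0.0587
  √(A²+B²)=0.3593;  θ3 = -0.9494+1.7350 ≈ 0.7856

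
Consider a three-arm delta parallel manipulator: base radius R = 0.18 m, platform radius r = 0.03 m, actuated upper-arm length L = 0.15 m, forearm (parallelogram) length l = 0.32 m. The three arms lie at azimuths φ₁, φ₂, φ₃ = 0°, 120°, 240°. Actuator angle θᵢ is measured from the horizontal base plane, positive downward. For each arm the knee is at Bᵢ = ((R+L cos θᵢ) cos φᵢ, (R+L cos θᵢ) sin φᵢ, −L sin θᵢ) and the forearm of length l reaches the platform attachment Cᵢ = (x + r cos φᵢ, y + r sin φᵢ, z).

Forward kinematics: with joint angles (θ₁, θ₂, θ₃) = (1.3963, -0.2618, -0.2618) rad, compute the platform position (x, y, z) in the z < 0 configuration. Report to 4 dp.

(-0.1439, 0.0000, -0.1540)

O1 = (0.1760·cos0.0°, 0.1760·sin0.0°, -0.1477) = (0.1760, 0.0000, -0.1477)
arm 2 at φ=120.0°: (R−r)+L cos θ2 = 0.2949;  O2 = (-0.1474, 0.2554, 0.0388)
φ3=240.0°: virtual centre (-0.1474, -0.2554, 0.0388), radius l
eliminate P² terms by subtracting sphere 1 from 2 and 3
plane₁₂: -0.6470x+0.5108y+0.3731z = 0.0357
det = 0.6609;  x = -0.0551+0.5767z,  y = 0.0000+0.0000z
into |P−O₁|² = l²: 1.3325z² + 0.0288z + -0.0271 = 0;  Δ = 0.1455;  z = -0.1540 or 0.1323 → z<0 root = -0.1540
x = -0.1439, y = 0.0000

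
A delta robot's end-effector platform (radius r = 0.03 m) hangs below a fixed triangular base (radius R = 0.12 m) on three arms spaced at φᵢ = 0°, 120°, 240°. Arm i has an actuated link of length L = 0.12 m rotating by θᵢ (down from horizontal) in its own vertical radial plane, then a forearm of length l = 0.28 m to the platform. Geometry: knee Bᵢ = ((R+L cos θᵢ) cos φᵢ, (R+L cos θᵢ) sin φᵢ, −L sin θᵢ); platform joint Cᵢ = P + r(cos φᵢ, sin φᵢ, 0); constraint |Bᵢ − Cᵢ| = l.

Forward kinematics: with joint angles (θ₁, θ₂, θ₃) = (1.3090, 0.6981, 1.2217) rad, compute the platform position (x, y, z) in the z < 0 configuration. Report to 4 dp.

O1 = (0.1211·cos0.0°, 0.1211·sin0.0°, -0.1159) = (0.1211, 0.0000, -0.1159)
O2 = (0.1819·cos120.0°, 0.1819·sin120.0°, -0.0771) = (-0.0910, 0.1576, -0.0771)
O3 = (0.1310·cos240.0°, 0.1310·sin240.0°, -0.1128) = (-0.0655, -0.1135, -0.1128)
|O₂|²−|O₁|² = 0.0110;  |O₃|²−|O₁|² = 0.0018
linear system: -0.4240x+0.3151y = 0.0110−0.0776z; -0.3732x+-0.2270y = 0.0018−0.0063z
det = 0.2138;  x = -0.0143+0.0916z,  y = 0.0156+-0.1229z
sphere 1 gives Az²+Bz+C=0 with A=1.0235, B=0.2032, C=-0.0464;  B²−4AC=0.2313;  roots -0.3342, 0.1357;  negative root z = -0.3342
x = -0.0449, y = 0.0566

(-0.0449, 0.0566, -0.3342)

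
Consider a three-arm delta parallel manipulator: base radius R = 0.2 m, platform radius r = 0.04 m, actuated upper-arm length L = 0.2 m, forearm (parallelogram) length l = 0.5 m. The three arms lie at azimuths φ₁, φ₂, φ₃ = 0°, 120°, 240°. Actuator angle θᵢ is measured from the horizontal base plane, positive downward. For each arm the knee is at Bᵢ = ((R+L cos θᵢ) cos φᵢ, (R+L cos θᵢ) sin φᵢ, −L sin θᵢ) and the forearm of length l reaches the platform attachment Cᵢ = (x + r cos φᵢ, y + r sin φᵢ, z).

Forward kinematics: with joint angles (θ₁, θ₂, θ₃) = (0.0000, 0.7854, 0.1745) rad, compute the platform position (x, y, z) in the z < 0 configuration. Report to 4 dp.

φ1=0.0°: virtual centre (0.3600, 0.0000, 0.0000), radius l
φ2=120.0°: virtual centre (-0.1507, 0.2610, -0.1414), radius l
arm 3 at φ=240.0°: (R−r)+L cos θ3 = 0.3570;  centre 3 = (-0.1785, -0.3091, -0.0347)
subtract pairs → two planes through P
linear system: -1.0214x+0.5221y = -0.0187−-0.2828z; -1.0770x+-0.6183y = -0.0010−-0.0694z
det = 1.1938;  x = 0.0101+-0.1769z,  y = -0.0161+0.1957z
into |P−centre ₁|² = l²: 1.0696z² + 0.1175z + -0.1273 = 0;  Δ = 0.5586;  z = -0.4043 or 0.2945 → z<0 root = -0.4043
x = 0.0816, y = -0.0952

(0.0816, -0.0952, -0.4043)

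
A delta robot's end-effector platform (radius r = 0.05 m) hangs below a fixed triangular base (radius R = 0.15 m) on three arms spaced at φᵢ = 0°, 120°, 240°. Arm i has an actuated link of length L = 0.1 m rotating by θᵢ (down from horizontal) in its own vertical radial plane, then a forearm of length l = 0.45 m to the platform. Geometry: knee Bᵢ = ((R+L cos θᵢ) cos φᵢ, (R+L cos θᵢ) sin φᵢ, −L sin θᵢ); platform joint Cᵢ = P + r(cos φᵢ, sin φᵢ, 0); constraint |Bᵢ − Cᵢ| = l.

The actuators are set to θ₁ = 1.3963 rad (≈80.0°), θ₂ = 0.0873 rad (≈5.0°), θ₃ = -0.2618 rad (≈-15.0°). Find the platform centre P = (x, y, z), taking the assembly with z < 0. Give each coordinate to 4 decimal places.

(-0.2278, -0.0389, -0.3846)

arm 1 at φ=0.0°: e+L cos θ1 = 0.1174;  S1 = (0.1174, 0.0000, -0.0985)
S2 = (0.1996·cos120.0°, 0.1996·sin120.0°, -0.0087) = (-0.0998, 0.1729, -0.0087)
arm 3 at φ=240.0°: e+L cos θ3 = 0.1966;  S3 = (-0.0983, -0.1703, 0.0259)
|S₂|²−|S₁|² = 0.0165;  |S₃|²−|S₁|² = 0.0158
[-0.4343 0.3458 0.1795]·P = 0.0165;  [-0.4313 -0.3405 0.2487]·P = 0.0158
det = 0.2970;  x = -0.0373+0.4953z,  y = 0.0007+0.1030z
sphere 1 gives Az²+Bz+C=0 with A=1.2560, B=0.0439, C=-0.1689;  B²−4AC=0.8504;  roots -0.3846, 0.3496;  negative root z = -0.3846
x = -0.2278, y = -0.0389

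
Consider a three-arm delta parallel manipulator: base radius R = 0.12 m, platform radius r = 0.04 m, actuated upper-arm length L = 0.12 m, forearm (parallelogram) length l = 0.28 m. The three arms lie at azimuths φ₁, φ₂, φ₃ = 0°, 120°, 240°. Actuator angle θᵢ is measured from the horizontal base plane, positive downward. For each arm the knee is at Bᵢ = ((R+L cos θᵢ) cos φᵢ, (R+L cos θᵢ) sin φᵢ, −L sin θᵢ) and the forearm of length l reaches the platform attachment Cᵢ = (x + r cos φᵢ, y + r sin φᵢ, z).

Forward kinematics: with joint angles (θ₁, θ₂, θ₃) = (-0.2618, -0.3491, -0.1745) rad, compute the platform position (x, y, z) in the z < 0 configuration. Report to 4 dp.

arm 1 at φ=0.0°: ρ1 = 0.1959;  O1 = (0.1959, 0.0000, 0.0311)
arm 2 at φ=120.0°: ρ2 = 0.1928;  O2 = (-0.0964, 0.1669, 0.0410)
arm 3 at φ=240.0°: ρ3 = 0.1982;  O3 = (-0.0991, -0.1716, 0.0208)
eliminate P² terms by subtracting sphere 1 from 2 and 3
[-0.5846 0.3339 0.0200]·P = -0.0005;  [-0.5900 -0.3433 -0.0204]·P = 0.0004
det = 0.3976;  x = 0.0001+0.0001z,  y = -0.0013+-0.0597z
sphere 1 gives Az²+Bz+C=0 with A=1.0036, B=-0.0620, C=-0.0391;  B²−4AC=0.1608;  roots -0.1689, 0.2307;  negative root z = -0.1689
x = 0.0001, y = 0.0088

(0.0001, 0.0088, -0.1689)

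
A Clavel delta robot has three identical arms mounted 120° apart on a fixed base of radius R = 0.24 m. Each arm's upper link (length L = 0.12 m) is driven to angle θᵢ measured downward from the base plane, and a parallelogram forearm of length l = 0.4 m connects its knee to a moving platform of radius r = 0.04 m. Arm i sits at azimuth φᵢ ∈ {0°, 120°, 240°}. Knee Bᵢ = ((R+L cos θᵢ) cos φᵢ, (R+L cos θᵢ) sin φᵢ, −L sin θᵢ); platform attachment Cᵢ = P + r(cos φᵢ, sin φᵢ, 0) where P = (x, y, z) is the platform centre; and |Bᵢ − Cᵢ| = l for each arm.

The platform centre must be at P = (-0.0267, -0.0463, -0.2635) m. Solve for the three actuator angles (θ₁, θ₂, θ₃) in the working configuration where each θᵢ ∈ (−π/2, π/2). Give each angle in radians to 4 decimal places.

φ1=0.0° → target in arm frame (-0.0267, -0.0463)
  e−x'=0.2267;  (l²−L²−(e−x')²−y'²−z²)/2L = 0.0943
  √(A²+B²)=0.3476;  θ1 = -0.8603+1.2961 ≈ 0.4357
arm 2 (φ=120.0°): x'=-0.0267, y'=0.0463
  e−x'=0.2267;  (l²−L²−(e−x')²−y'²−z²)/2L = 0.0942
  γ=atan2(-0.2635,0.2267)=-0.8602;  ψ=arccos(0.2710)=1.2963;  θ2=γ+ψ≈0.4361
φ3=240.0° → target in arm frame (0.0534, 0.0000)
  A cos θ + B sin θ = C:  0.1466·cos θ + -0.2635·sin θ = 0.2279
  √(A²+B²)=0.3015;  θ3 = -1.0632+0.7140 ≈ -0.3493

θ₁ = 0.4357, θ₂ = 0.4361, θ₃ = -0.3493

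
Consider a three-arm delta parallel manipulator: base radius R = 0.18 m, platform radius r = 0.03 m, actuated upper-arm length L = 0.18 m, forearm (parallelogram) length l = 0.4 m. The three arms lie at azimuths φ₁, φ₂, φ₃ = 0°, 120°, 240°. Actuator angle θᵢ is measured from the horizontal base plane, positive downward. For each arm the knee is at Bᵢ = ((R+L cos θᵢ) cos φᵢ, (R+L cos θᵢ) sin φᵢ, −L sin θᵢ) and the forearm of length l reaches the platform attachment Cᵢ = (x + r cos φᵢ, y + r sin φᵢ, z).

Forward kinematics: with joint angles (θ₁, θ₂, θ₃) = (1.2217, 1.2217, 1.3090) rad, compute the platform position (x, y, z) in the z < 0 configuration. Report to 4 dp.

(0.0077, 0.0134, -0.5130)

centre 1 = (0.2116·cos0.0°, 0.2116·sin0.0°, -0.1691) = (0.2116, 0.0000, -0.1691)
centre 2 = (0.2116·cos120.0°, 0.2116·sin120.0°, -0.1691) = (-0.1058, 0.1832, -0.1691)
arm 3 at φ=240.0°: (R−r)+L cos θ3 = 0.1966;  centre 3 = (-0.0983, -0.1702, -0.1739)
eliminate P² terms by subtracting sphere 1 from 2 and 3
plane₁₂: -0.6347x+0.3664y+0.0000z = 0.0000
det = 0.4432;  x = 0.0037+-0.0078z,  y = 0.0064+-0.0135z
into |P−centre ₁|² = l²: 1.0002z² + 0.3414z + -0.0881 = 0;  Δ = 0.4692;  z = -0.5130 or 0.1718 → z<0 root = -0.5130
x = 0.0077, y = 0.0134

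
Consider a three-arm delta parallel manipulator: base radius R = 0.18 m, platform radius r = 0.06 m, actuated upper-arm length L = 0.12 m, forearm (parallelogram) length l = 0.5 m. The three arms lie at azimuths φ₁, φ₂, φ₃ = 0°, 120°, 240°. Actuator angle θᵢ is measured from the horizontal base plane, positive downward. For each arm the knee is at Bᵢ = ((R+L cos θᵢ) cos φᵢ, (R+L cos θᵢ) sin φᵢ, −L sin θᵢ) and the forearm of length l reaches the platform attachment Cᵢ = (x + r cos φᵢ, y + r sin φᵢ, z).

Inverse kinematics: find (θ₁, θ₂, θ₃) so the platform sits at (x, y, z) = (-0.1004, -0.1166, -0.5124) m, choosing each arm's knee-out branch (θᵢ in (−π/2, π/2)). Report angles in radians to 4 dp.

θ₁ = 1.1347, θ₂ = 0.9598, θ₃ = 0.1747

arm 1 (φ=0.0°): x'=-0.1004, y'=-0.1166
  e−x'=0.2204;  (l²−L²−(e−x')²−y'²−z²)/2L = -0.3714
  θ1 = atan2(B,A) + arccos(C/0.5578) = 1.1347
arm 2 (φ=120.0°): x'=-0.0508, y'=0.1452
  e−x'=0.1708;  (l²−L²−(e−x')²−y'²−z²)/2L = -0.3217
  γ=atan2(-0.5124,0.1708)=-1.2491;  ψ=arccos(-0.5957)=2.2089;  θ2=γ+ψ≈0.9598
φ3=240.0° → target in arm frame (0.1512, -0.0286)
  e−x'=-0.0312;  (l²−L²−(e−x')²−y'²−z²)/2L = -0.1198
  θ3 = atan2(B,A) + arccos(C/0.5133) = 0.1747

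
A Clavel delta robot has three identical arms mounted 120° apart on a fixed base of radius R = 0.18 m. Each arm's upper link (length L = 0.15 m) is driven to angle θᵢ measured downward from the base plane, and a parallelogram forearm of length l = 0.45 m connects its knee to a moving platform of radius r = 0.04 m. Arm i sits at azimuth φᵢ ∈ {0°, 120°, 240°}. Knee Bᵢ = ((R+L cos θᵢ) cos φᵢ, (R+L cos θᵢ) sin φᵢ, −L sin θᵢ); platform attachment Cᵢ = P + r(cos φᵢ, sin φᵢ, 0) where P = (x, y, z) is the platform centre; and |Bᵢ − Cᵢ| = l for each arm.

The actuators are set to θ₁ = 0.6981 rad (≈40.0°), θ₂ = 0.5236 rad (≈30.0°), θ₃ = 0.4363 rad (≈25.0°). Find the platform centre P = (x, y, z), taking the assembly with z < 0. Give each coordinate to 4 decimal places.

arm 1 at φ=0.0°: (R−r)+L cos θ1 = 0.2549;  S1 = (0.2549, 0.0000, -0.0964)
S2 = (0.2699·cos120.0°, 0.2699·sin120.0°, -0.0750) = (-0.1350, 0.2337, -0.0750)
arm 3 at φ=240.0°: (R−r)+L cos θ3 = 0.2759;  S3 = (-0.1380, -0.2390, -0.0634)
|S₂|²−|S₁|² = 0.0042;  |S₃|²−|S₁|² = 0.0059
plane₁₂: -0.7797x+0.4675y+0.0428z = 0.0042
det = 0.7400;  x = -0.0064+0.0694z,  y = -0.0017+0.0241z
sphere 1 gives Az²+Bz+C=0 with A=1.0054, B=0.1565, C=-0.1249;  B²−4AC=0.5268;  roots -0.4388, 0.2831;  negative root z = -0.4388
x = -0.0369, y = -0.0123

(-0.0369, -0.0123, -0.4388)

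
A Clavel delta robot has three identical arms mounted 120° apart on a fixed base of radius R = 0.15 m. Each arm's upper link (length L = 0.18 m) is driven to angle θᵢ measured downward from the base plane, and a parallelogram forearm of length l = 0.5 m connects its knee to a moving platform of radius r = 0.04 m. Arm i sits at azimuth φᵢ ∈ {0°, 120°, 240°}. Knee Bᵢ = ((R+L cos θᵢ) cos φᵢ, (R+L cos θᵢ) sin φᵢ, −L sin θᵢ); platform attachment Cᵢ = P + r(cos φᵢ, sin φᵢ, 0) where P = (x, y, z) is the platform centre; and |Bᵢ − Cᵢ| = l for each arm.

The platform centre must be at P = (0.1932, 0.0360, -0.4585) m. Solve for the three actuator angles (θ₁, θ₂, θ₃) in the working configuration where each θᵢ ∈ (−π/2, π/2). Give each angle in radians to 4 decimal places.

rotate P by −φ1: (0.1932, 0.0360, -0.4585)
  A=-0.0832, B=-0.4585, C=(l²−L²−A²−y'²−z²)/(2L)=-0.0023
  √(A²+B²)=0.4660;  θ1 = -1.7503+1.5758 ≈ -0.1745
arm 2 (φ=120.0°): x'=-0.0654, y'=-0.1853
  e−x'=0.1754;  (l²−L²−(e−x')²−y'²−z²)/2L = -0.1604
  γ=atan2(-0.4585,0.1754)=-1.2054;  ψ=arccos(-0.3267)=1.9036;  θ2=γ+ψ≈0.6982
arm 3 (φ=240.0°): x'=-0.1278, y'=0.1493
  A cos θ + B sin θ = C:  0.2378·cos θ + -0.4585·sin θ = -0.1985
  √(A²+B²)=0.5165;  θ3 = -1.0924+1.9652 ≈ 0.8729

θ₁ = -0.1745, θ₂ = 0.6982, θ₃ = 0.8729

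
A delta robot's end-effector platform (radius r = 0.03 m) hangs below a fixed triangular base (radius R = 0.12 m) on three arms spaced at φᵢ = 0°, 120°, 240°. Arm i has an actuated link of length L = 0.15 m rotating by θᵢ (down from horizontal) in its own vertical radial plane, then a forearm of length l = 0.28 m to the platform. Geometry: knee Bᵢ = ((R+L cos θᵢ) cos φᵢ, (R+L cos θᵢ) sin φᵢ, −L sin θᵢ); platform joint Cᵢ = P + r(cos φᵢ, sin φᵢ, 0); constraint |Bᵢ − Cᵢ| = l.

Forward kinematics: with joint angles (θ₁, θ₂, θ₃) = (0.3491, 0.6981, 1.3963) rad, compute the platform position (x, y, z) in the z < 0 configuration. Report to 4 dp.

S1 = (0.2310·cos0.0°, 0.2310·sin0.0°, -0.0513) = (0.2310, 0.0000, -0.0513)
φ2=120.0°: virtual centre (-0.1025, 0.1775, -0.0964), radius l
arm 3 at φ=240.0°: e+L cos θ3 = 0.1160;  S3 = (-0.0580, -0.1005, -0.1477)
eliminate P² terms by subtracting sphere 1 from 2 and 3
plane₁₂: -0.6668x+0.3549y+-0.0902z = -0.0047
Cramer: x(z) = 0.0244-0.2553z;  y(z) = 0.0327-0.2254z
quadratic in z: (1.1160)z²+(0.1933)z+(-0.0320)=0, √Δ=0.4248 → z ∈ {-0.2769, 0.1037}; z = -0.2769 (taking z<0)
x = 0.0951, y = 0.0951

(0.0951, 0.0951, -0.2769)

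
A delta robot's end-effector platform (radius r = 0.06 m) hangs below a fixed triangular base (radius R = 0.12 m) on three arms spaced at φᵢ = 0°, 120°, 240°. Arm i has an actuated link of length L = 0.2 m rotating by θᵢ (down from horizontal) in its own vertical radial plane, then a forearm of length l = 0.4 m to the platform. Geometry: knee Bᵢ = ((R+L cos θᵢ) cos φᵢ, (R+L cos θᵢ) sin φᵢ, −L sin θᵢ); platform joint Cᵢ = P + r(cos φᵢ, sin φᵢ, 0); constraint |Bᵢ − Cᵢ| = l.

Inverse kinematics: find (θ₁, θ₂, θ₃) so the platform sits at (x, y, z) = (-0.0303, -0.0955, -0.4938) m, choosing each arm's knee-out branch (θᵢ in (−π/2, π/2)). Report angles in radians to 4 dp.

arm 1 (φ=0.0°): x'=-0.0303, y'=-0.0955
  A cos θ + B sin θ = C:  0.0903·cos θ + -0.4938·sin θ = -0.3528
  γ=atan2(-0.4938,0.0903)=-1.3899;  ψ=arccos(-0.7028)=2.3501;  θ1=γ+ψ≈0.9602
φ2=120.0° → target in arm frame (-0.0676, 0.0740)
  A=0.1276, B=-0.4938, C=(l²−L²−A²−y'²−z²)/(2L)=-0.3640
  θ2 = atan2(B,A) + arccos(C/0.5100) = 1.0475
rotate P by −φ3: (0.0979, 0.0215, -0.4938)
  e−x'=-0.0379;  (l²−L²−(e−x')²−y'²−z²)/2L = -0.3143
  θ3 = atan2(B,A) + arccos(C/0.4952) = 0.6111

θ₁ = 0.9602, θ₂ = 1.0475, θ₃ = 0.6111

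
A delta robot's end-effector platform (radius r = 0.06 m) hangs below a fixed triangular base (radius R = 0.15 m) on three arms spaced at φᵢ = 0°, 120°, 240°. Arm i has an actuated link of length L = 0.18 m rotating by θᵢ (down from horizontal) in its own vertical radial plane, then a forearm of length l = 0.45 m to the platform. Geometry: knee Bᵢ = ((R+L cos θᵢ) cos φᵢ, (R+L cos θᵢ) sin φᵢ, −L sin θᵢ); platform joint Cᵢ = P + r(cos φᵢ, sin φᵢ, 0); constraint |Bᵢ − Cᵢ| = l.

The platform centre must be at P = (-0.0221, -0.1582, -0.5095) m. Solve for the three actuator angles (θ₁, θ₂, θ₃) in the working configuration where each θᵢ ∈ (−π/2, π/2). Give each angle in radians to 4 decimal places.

arm 1 (φ=0.0°): x'=-0.0221, y'=-0.1582
  A cos θ + B sin θ = C:  0.1121·cos θ + -0.5095·sin θ = -0.3530
  γ=atan2(-0.5095,0.1121)=-1.3542;  ψ=arccos(-0.6767)=2.3140;  θ1=γ+ψ≈0.9598
φ2=120.0° → target in arm frame (-0.1260, 0.0982)
  A cos θ + B sin θ = C:  0.2160·cos θ + -0.5095·sin θ = -0.4049
  θ2 = atan2(B,A) + arccos(C/0.5534) = 1.2218
arm 3 (φ=240.0°): x'=0.1481, y'=0.0600
  A=-0.0581, B=-0.5095, C=(l²−L²−A²−y'²−z²)/(2L)=-0.2679
  √(A²+B²)=0.5128;  θ3 = -1.6843+2.1206 ≈ 0.4363

θ₁ = 0.9598, θ₂ = 1.2218, θ₃ = 0.4363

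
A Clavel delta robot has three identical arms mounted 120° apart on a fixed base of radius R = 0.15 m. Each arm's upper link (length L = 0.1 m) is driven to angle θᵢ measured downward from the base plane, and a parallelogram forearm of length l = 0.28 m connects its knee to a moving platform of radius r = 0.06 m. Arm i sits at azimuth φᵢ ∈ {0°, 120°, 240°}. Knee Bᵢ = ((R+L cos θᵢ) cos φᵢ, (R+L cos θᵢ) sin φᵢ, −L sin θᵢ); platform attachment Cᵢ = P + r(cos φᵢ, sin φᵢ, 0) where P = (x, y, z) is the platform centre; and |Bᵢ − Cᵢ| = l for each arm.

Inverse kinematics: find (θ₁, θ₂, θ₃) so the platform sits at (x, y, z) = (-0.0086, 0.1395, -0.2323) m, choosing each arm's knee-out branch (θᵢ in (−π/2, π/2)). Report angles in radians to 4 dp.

φ1=0.0° → target in arm frame (-0.0086, 0.1395)
  e−x'=0.0986;  (l²−L²−(e−x')²−y'²−z²)/2L = -0.0737
  √(A²+B²)=0.2524;  θ1 = -1.1694+1.8673 ≈ 0.6979
φ2=120.0° → target in arm frame (0.1251, -0.0623)
  A=-0.0351, B=-0.2323, C=(l²−L²−A²−y'²−z²)/(2L)=0.0466
  √(A²+B²)=0.2349;  θ2 = -1.7208+1.3711 ≈ -0.3497
rotate P by −φ3: (-0.1165, -0.0772, -0.2323)
  e−x'=0.2065;  (l²−L²−(e−x')²−y'²−z²)/2L = -0.1708
  θ3 = atan2(B,A) + arccos(C/0.3108) = 1.3087

θ₁ = 0.6979, θ₂ = -0.3497, θ₃ = 1.3087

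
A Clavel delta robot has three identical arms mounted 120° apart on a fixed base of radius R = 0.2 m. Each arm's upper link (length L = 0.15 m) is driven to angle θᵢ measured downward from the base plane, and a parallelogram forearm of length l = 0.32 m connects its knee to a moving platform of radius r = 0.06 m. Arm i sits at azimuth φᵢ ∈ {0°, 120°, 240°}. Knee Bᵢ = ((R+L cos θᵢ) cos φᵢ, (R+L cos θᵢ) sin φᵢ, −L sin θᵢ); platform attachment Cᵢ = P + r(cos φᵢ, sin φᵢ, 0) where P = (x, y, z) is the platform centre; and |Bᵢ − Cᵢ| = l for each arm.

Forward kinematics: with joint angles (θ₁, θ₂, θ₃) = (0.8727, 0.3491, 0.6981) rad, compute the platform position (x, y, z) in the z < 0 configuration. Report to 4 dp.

φ1=0.0°: virtual centre (0.2364, 0.0000, -0.1149), radius l
arm 2 at φ=120.0°: e+L cos θ2 = 0.2810;  O2 = (-0.1405, 0.2433, -0.0513)
arm 3 at φ=240.0°: e+L cos θ3 = 0.2549;  O3 = (-0.1275, -0.2208, -0.0964)
|O₂|²−|O₁|² = 0.0125;  |O₃|²−|O₁|² = 0.0052
plane₁₂: -0.7538x+0.4866y+0.1272z = 0.0125
Cramer: x(z) = -0.0117+0.1080z;  y(z) = 0.0075-0.0942z
quadratic in z: (1.0205)z²+(0.1748)z+(-0.0276)=0, √Δ=0.3784 → z ∈ {-0.2710, 0.0997}; z = -0.2710 (taking z<0)
x = -0.0409, y = 0.0331

(-0.0409, 0.0331, -0.2710)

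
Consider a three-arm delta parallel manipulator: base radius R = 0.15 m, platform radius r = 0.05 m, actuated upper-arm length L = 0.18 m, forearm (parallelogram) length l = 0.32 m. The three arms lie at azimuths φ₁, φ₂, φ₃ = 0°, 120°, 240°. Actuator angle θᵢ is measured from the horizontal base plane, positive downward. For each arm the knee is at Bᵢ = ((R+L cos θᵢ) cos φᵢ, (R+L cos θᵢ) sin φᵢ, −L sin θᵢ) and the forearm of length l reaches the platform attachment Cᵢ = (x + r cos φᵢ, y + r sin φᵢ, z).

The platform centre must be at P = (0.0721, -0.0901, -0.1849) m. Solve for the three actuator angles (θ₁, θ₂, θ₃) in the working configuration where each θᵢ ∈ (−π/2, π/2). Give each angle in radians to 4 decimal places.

arm 1 (φ=0.0°): x'=0.0721, y'=-0.0901
  e−x'=0.0279;  (l²−L²−(e−x')²−y'²−z²)/2L = 0.0748
  θ1 = atan2(B,A) + arccos(C/0.1870) = -0.2616
φ2=120.0° → target in arm frame (-0.1141, -0.0174)
  A cos θ + B sin θ = C:  0.2141·cos θ + -0.1849·sin θ = -0.0287
  √(A²+B²)=0.2829;  θ2 = -0.7124+1.6723 ≈ 0.9599
φ3=240.0° → target in arm frame (0.0420, 0.1075)
  A=0.0580, B=-0.1849, C=(l²−L²−A²−y'²−z²)/(2L)=0.0580
  √(A²+B²)=0.1938;  θ3 = -1.2667+1.2667 ≈ -0.0001

θ₁ = -0.2616, θ₂ = 0.9599, θ₃ = -0.0001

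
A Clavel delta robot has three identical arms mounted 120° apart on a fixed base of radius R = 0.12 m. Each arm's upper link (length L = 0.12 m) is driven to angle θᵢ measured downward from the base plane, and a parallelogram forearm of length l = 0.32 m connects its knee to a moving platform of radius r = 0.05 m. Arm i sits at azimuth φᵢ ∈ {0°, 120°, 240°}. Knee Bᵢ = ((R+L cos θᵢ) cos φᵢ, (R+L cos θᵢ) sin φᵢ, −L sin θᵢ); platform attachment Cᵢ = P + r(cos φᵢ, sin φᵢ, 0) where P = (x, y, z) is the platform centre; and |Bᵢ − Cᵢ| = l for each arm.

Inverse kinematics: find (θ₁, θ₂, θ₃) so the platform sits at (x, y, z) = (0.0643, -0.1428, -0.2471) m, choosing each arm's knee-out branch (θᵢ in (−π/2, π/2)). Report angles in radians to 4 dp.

rotate P by −φ1: (0.0643, -0.1428, -0.2471)
  e−x'=0.0057;  (l²−L²−(e−x')²−y'²−z²)/2L = 0.0272
  θ1 = atan2(B,A) + arccos(C/0.2472) = -0.0870
rotate P by −φ2: (-0.1558, 0.0157, -0.2471)
  A cos θ + B sin θ = C:  0.2258·cos θ + -0.2471·sin θ = -0.1012
  √(A²+B²)=0.3347;  θ2 = -0.8304+1.8781 ≈ 1.0477
arm 3 (φ=240.0°): x'=0.0915, y'=0.1271
  A=-0.0215, B=-0.2471, C=(l²−L²−A²−y'²−z²)/(2L)=0.0430
  γ=atan2(-0.2471,-0.0215)=-1.6577;  ψ=arccos(0.1735)=1.3964;  θ3=γ+ψ≈-0.2612

θ₁ = -0.0870, θ₂ = 1.0477, θ₃ = -0.2612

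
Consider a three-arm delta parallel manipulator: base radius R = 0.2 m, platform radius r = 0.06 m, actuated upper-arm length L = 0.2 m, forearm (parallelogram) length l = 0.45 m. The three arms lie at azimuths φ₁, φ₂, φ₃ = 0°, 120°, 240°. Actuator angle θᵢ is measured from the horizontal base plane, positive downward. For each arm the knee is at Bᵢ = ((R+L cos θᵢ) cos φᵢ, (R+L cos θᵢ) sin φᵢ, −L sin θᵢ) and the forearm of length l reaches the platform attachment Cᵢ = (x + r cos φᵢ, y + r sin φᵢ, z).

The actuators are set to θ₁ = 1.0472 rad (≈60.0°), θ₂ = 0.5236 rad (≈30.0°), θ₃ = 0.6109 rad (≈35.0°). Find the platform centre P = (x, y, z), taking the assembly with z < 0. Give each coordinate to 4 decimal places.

S1 = (0.2400·cos0.0°, 0.2400·sin0.0°, -0.1732) = (0.2400, 0.0000, -0.1732)
S2 = (0.3132·cos120.0°, 0.3132·sin120.0°, -0.1000) = (-0.1566, 0.2712, -0.1000)
φ3=240.0°: virtual centre (-0.1519, -0.2631, -0.1147), radius l
eliminate P² terms by subtracting sphere 1 from 2 and 3
[-0.7932 0.5425 0.1464]·P = 0.0205;  [-0.7838 -0.5262 0.1170]·P = 0.0179
det = 0.8426;  x = -0.0243+0.1667z,  y = 0.0022+-0.0261z
sphere 1 gives Az²+Bz+C=0 with A=1.0285, B=0.2582, C=-0.1026;  B²−4AC=0.4889;  roots -0.4654, 0.2144;  negative root z = -0.4654
x = -0.1019, y = 0.0144

(-0.1019, 0.0144, -0.4654)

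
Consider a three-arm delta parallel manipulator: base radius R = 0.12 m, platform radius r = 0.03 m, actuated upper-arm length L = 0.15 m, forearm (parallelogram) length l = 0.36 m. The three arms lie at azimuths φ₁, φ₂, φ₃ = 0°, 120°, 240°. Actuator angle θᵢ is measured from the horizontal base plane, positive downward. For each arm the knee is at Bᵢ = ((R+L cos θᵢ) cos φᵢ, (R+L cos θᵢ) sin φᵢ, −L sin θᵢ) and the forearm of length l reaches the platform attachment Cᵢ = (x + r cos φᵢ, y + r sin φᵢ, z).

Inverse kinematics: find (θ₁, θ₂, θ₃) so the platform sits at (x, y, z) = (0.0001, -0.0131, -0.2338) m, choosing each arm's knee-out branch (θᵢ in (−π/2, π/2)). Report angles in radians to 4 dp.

θ₁ = -0.2615, θ₂ = -0.1742, θ₃ = -0.3494

φ1=0.0° → target in arm frame (0.0001, -0.0131)
  A cos θ + B sin θ = C:  0.0899·cos θ + -0.2338·sin θ = 0.1473
  γ=atan2(-0.2338,0.0899)=-1.2037;  ψ=arccos(0.5880)=0.9422;  θ1=γ+ψ≈-0.2615
arm 2 (φ=120.0°): x'=-0.0114, y'=0.0065
  A cos θ + B sin θ = C:  0.1014·cos θ + -0.2338·sin θ = 0.1404
  θ2 = atan2(B,A) + arccos(C/0.2548) = -0.1742
arm 3 (φ=240.0°): x'=0.0113, y'=0.0066
  A cos θ + B sin θ = C:  0.0787·cos θ + -0.2338·sin θ = 0.1540
  θ3 = atan2(B,A) + arccos(C/0.2467) = -0.3494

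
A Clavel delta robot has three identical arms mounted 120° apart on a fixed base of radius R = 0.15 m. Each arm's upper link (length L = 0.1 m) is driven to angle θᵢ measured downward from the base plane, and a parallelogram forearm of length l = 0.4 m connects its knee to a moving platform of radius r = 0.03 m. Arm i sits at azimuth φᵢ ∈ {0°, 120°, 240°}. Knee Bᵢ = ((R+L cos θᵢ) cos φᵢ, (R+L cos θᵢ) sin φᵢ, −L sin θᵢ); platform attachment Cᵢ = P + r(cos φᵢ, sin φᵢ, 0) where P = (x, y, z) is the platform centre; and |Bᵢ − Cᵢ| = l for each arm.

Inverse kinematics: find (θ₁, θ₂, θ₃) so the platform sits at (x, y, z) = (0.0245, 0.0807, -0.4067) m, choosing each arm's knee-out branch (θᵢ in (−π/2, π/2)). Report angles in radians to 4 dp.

θ₁ = 0.6112, θ₂ = 0.4365, θ₃ = 1.1344

rotate P by −φ1: (0.0245, 0.0807, -0.4067)
  A cos θ + B sin θ = C:  0.0955·cos θ + -0.4067·sin θ = -0.1552
  θ1 = atan2(B,A) + arccos(C/0.4178) = 0.6112
φ2=120.0° → target in arm frame (0.0576, -0.0616)
  e−x'=0.0624;  (l²−L²−(e−x')²−y'²−z²)/2L = -0.1154
  θ2 = atan2(B,A) + arccos(C/0.4115) = 0.4365
arm 3 (φ=240.0°): x'=-0.0821, y'=-0.0191
  A=0.2021, B=-0.4067, C=(l²−L²−A²−y'²−z²)/(2L)=-0.2832
  γ=atan2(-0.4067,0.2021)=-1.1095;  ψ=arccos(-0.6235)=2.2440;  θ3=γ+ψ≈1.1344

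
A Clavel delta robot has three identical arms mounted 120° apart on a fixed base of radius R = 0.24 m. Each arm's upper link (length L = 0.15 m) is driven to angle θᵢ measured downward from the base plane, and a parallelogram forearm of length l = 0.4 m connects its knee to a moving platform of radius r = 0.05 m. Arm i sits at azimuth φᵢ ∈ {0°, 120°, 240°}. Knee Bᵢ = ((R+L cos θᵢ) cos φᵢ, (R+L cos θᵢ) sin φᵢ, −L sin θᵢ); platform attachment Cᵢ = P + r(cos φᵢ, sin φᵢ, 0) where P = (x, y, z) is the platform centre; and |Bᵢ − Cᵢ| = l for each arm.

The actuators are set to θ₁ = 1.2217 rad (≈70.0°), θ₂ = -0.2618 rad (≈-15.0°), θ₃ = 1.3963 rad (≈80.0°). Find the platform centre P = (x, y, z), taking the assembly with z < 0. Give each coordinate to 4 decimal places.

(-0.0695, 0.1673, -0.3291)

φ1=0.0°: virtual centre (0.2413, 0.0000, -0.1410), radius l
centre 2 = (0.3349·cos120.0°, 0.3349·sin120.0°, 0.0388) = (-0.1674, 0.2900, 0.0388)
arm 3 at φ=240.0°: (R−r)+L cos θ3 = 0.2160;  centre 3 = (-0.1080, -0.1871, -0.1477)
subtract pairs → two planes through P
[-0.8175 0.5800 0.3596]·P = 0.0356;  [-0.6987 -0.3742 -0.0135]·P = -0.0096
det = 0.7112;  x = -0.0109+0.1781z,  y = 0.0460+-0.3688z
sphere 1 gives Az²+Bz+C=0 with A=1.1677, B=0.1581, C=-0.0744;  B²−4AC=0.3726;  roots -0.3291, 0.1937;  negative root z = -0.3291
x = -0.0695, y = 0.1673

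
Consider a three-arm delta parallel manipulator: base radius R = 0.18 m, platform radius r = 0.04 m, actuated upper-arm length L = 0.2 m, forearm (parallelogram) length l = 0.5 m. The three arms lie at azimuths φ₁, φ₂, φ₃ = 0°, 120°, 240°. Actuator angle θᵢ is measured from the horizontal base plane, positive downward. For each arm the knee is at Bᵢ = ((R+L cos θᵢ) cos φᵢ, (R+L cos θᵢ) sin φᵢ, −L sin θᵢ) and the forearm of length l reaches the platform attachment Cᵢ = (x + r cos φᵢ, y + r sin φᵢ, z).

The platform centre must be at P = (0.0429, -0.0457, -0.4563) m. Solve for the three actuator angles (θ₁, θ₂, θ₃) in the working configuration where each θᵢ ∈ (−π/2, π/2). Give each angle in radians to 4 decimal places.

θ₁ = 0.2618, θ₂ = 0.6109, θ₃ = 0.3493

arm 1 (φ=0.0°): x'=0.0429, y'=-0.0457
  e−x'=0.0971;  (l²−L²−(e−x')²−y'²−z²)/2L = -0.0243
  γ=atan2(-0.4563,0.0971)=-1.3611;  ψ=arccos(-0.0521)=1.6229;  θ1=γ+ψ≈0.2618
arm 2 (φ=120.0°): x'=-0.0610, y'=-0.0143
  A=0.2010, B=-0.4563, C=(l²−L²−A²−y'²−z²)/(2L)=-0.0971
  γ=atan2(-0.4563,0.2010)=-1.1558;  ψ=arccos(-0.1947)=1.7667;  θ2=γ+ψ≈0.6109
arm 3 (φ=240.0°): x'=0.0181, y'=0.0600
  A=0.1219, B=-0.4563, C=(l²−L²−A²−y'²−z²)/(2L)=-0.0417
  θ3 = atan2(B,A) + arccos(C/0.4723) = 0.3493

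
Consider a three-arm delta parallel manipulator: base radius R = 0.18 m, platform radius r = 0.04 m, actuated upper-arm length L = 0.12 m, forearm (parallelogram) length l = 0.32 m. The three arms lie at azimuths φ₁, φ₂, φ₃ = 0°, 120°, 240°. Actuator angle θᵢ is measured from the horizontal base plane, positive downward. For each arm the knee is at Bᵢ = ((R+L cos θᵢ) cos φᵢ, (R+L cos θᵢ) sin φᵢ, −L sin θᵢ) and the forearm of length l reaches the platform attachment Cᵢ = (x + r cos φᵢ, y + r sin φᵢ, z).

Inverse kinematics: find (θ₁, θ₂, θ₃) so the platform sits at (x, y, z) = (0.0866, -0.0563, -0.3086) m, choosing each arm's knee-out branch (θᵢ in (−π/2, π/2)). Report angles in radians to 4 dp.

rotate P by −φ1: (0.0866, -0.0563, -0.3086)
  A cos θ + B sin θ = C:  0.0534·cos θ + -0.3086·sin θ = -0.0552
  θ1 = atan2(B,A) + arccos(C/0.3132) = 0.3486
rotate P by −φ2: (-0.0921, -0.0468, -0.3086)
  e−x'=0.2321;  (l²−L²−(e−x')²−y'²−z²)/2L = -0.2637
  γ=atan2(-0.3086,0.2321)=-0.9260;  ψ=arccos(-0.6829)=2.3225;  θ2=γ+ψ≈1.3964
arm 3 (φ=240.0°): x'=0.0055, y'=0.1031
  A=0.1345, B=-0.3086, C=(l²−L²−A²−y'²−z²)/(2L)=-0.1499
  γ=atan2(-0.3086,0.1345)=-1.1597;  ψ=arccos(-0.4453)=2.0323;  θ3=γ+ψ≈0.8726

θ₁ = 0.3486, θ₂ = 1.3964, θ₃ = 0.8726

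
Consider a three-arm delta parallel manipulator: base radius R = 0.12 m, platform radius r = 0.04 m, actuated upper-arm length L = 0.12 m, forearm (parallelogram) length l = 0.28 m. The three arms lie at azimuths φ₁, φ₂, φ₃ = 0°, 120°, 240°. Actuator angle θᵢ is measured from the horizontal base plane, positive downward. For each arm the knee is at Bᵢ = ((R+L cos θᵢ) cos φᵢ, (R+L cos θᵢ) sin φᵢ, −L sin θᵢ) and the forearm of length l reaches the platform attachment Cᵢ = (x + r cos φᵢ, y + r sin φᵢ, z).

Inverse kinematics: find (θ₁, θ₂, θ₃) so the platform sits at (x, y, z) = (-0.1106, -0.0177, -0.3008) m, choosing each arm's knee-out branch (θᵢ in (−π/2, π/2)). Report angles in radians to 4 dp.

θ₁ = 1.3957, θ₂ = 0.6979, θ₃ = 0.5232

φ1=0.0° → target in arm frame (-0.1106, -0.0177)
  A=0.1906, B=-0.3008, C=(l²−L²−A²−y'²−z²)/(2L)=-0.2630
  γ=atan2(-0.3008,0.1906)=-1.0060;  ψ=arccos(-0.7386)=2.4018;  θ1=γ+ψ≈1.3957
arm 2 (φ=120.0°): x'=0.0400, y'=0.1046
  e−x'=0.0400;  (l²−L²−(e−x')²−y'²−z²)/2L = -0.1626
  √(A²+B²)=0.3035;  θ2 = -1.4385+2.1364 ≈ 0.6979
arm 3 (φ=240.0°): x'=0.0706, y'=-0.0869
  A cos θ + B sin θ = C:  0.0094·cos θ + -0.3008·sin θ = -0.1422
  √(A²+B²)=0.3009;  θ3 = -1.5397+2.0629 ≈ 0.5232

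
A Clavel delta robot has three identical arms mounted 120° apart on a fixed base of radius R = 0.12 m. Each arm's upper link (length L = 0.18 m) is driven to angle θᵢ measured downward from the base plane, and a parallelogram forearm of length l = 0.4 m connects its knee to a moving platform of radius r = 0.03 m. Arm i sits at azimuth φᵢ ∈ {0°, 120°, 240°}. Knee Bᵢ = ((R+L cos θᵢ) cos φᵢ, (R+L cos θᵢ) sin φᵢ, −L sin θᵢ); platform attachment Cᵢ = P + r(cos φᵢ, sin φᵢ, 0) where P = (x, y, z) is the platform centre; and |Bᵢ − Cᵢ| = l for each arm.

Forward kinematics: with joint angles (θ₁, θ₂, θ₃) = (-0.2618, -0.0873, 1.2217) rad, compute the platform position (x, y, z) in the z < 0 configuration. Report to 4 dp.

O1 = (0.2639·cos0.0°, 0.2639·sin0.0°, 0.0466) = (0.2639, 0.0000, 0.0466)
arm 2 at φ=120.0°: ρ2 = 0.2693;  O2 = (-0.1347, 0.2332, 0.0157)
arm 3 at φ=240.0°: ρ3 = 0.1516;  O3 = (-0.0758, -0.1313, -0.1691)
eliminate P² terms by subtracting sphere 1 from 2 and 3
plane₁₂: -0.7970x+0.4665y+-0.0618z = 0.0010
Cramer: x(z) = 0.0174-0.4134z;  y(z) = 0.0319-0.5739z
sphere 1 gives Az²+Bz+C=0 with A=1.5002, B=0.0740, C=-0.0961;  B²−4AC=0.5820;  roots -0.2789, 0.2296;  negative root z = -0.2789
x = 0.1327, y = 0.1920

(0.1327, 0.1920, -0.2789)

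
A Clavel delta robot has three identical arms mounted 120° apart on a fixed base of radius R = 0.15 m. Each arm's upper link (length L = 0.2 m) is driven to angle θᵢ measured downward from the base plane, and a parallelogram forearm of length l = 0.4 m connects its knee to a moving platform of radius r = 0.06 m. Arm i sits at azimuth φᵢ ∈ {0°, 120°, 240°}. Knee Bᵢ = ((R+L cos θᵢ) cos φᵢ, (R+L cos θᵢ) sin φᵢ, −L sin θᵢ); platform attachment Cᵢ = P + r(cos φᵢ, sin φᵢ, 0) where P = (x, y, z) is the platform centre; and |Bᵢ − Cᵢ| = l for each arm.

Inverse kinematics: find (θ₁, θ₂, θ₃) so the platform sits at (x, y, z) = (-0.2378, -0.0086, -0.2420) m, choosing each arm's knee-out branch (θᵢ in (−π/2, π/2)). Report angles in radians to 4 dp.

φ1=0.0° → target in arm frame (-0.2378, -0.0086)
  A=0.3278, B=-0.2420, C=(l²−L²−A²−y'²−z²)/(2L)=-0.1152
  γ=atan2(-0.2420,0.3278)=-0.6359;  ψ=arccos(-0.2828)=1.8575;  θ1=γ+ψ≈1.2216
arm 2 (φ=120.0°): x'=0.1115, y'=0.2102
  A cos θ + B sin θ = C:  -0.0215·cos θ + -0.2420·sin θ = 0.0419
  θ2 = atan2(B,A) + arccos(C/0.2429) = -0.2619
φ3=240.0° → target in arm frame (0.1263, -0.2016)
  A=-0.0363, B=-0.2420, C=(l²−L²−A²−y'²−z²)/(2L)=0.0486
  θ3 = atan2(B,A) + arccos(C/0.2447) = -0.3492

θ₁ = 1.2216, θ₂ = -0.2619, θ₃ = -0.3492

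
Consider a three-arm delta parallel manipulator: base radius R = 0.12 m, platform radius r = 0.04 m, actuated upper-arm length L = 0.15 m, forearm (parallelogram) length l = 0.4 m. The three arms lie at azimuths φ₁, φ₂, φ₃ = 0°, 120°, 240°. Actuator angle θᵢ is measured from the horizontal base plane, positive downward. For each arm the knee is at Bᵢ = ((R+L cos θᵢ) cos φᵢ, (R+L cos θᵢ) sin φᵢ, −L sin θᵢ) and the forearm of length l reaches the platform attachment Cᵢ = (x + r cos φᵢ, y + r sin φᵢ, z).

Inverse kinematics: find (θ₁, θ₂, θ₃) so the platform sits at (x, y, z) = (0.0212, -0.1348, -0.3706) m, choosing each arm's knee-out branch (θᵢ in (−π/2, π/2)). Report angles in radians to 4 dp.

φ1=0.0° → target in arm frame (0.0212, -0.1348)
  A cos θ + B sin θ = C:  0.0588·cos θ + -0.3706·sin θ = -0.0716
  √(A²+B²)=0.3752;  θ1 = -1.4134+1.7627 ≈ 0.3493
arm 2 (φ=120.0°): x'=-0.1273, y'=0.0490
  e−x'=0.2073;  (l²−L²−(e−x')²−y'²−z²)/2L = -0.1508
  √(A²+B²)=0.4247;  θ2 = -1.0607+1.9338 ≈ 0.8731
rotate P by −φ3: (0.1061, 0.0858, -0.3706)
  A=-0.0261, B=-0.3706, C=(l²−L²−A²−y'²−z²)/(2L)=-0.0263
  √(A²+B²)=0.3715;  θ3 = -1.6412+1.6416 ≈ 0.0004

θ₁ = 0.3493, θ₂ = 0.8731, θ₃ = 0.0004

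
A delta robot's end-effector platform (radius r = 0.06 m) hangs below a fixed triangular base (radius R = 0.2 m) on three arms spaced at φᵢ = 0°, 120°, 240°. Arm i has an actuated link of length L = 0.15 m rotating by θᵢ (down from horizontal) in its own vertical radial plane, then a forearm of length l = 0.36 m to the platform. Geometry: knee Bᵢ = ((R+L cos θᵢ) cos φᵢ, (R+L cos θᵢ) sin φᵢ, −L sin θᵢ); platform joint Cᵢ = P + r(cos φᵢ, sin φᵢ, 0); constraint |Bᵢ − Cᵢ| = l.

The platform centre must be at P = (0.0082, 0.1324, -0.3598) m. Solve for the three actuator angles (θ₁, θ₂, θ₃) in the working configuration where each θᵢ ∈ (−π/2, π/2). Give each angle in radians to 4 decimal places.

θ₁ = 0.8725, θ₂ = 0.3488, θ₃ = 1.3961

φ1=0.0° → target in arm frame (0.0082, 0.1324)
  e−x'=0.1318;  (l²−L²−(e−x')²−y'²−z²)/2L = -0.1909
  γ=atan2(-0.3598,0.1318)=-1.2197;  ψ=arccos(-0.4981)=2.0922;  θ1=γ+ψ≈0.8725
rotate P by −φ2: (0.1106, -0.0733, -0.3598)
  A=0.0294, B=-0.3598, C=(l²−L²−A²−y'²−z²)/(2L)=-0.0953
  γ=atan2(-0.3598,0.0294)=-1.4892;  ψ=arccos(-0.2640)=1.8380;  θ2=γ+ψ≈0.3488
arm 3 (φ=240.0°): x'=-0.1188, y'=-0.0591
  e−x'=0.2588;  (l²−L²−(e−x')²−y'²−z²)/2L = -0.3094
  √(A²+B²)=0.4432;  θ3 = -0.9473+2.3434 ≈ 1.3961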